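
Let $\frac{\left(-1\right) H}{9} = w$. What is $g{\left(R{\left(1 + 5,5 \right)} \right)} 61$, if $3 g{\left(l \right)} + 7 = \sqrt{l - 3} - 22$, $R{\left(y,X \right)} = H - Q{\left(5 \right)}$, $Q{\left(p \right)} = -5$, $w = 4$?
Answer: $- \frac{1769}{3} + \frac{61 i \sqrt{34}}{3} \approx -589.67 + 118.56 i$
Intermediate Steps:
$H = -36$ ($H = \left(-9\right) 4 = -36$)
$R{\left(y,X \right)} = -31$ ($R{\left(y,X \right)} = -36 - -5 = -36 + 5 = -31$)
$g{\left(l \right)} = - \frac{29}{3} + \frac{\sqrt{-3 + l}}{3}$ ($g{\left(l \right)} = - \frac{7}{3} + \frac{\sqrt{l - 3} - 22}{3} = - \frac{7}{3} + \frac{\sqrt{-3 + l} - 22}{3} = - \frac{7}{3} + \frac{-22 + \sqrt{-3 + l}}{3} = - \frac{7}{3} + \left(- \frac{22}{3} + \frac{\sqrt{-3 + l}}{3}\right) = - \frac{29}{3} + \frac{\sqrt{-3 + l}}{3}$)
$g{\left(R{\left(1 + 5,5 \right)} \right)} 61 = \left(- \frac{29}{3} + \frac{\sqrt{-3 - 31}}{3}\right) 61 = \left(- \frac{29}{3} + \frac{\sqrt{-34}}{3}\right) 61 = \left(- \frac{29}{3} + \frac{i \sqrt{34}}{3}\right) 61 = - \frac{1769}{3} + \frac{61 i \sqrt{34}}{3}$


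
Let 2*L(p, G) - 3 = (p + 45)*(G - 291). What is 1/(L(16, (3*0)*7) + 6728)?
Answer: -1/2146 ≈ -0.00046598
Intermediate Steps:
L(p, G) = 3/2 + (-291 + G)*(45 + p)/2 (L(p, G) = 3/2 + ((p + 45)*(G - 291))/2 = 3/2 + ((45 + p)*(-291 + G))/2 = 3/2 + ((-291 + G)*(45 + p))/2 = 3/2 + (-291 + G)*(45 + p)/2)
1/(L(16, (3*0)*7) + 6728) = 1/((-6546 - 291/2*16 + 45*((3*0)*7)/2 + (1/2)*((3*0)*7)*16) + 6728) = 1/((-6546 - 2328 + 45*(0*7)/2 + (1/2)*(0*7)*16) + 6728) = 1/((-6546 - 2328 + (45/2)*0 + (1/2)*0*16) + 6728) = 1/((-6546 - 2328 + 0 + 0) + 6728) = 1/(-8874 + 6728) = 1/(-2146) = -1/2146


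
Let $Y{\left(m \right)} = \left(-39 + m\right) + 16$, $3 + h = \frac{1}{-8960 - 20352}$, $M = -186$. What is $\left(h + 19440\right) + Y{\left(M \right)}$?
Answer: $\frac{563611135}{29312} \approx 19228.0$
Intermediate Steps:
$h = - \frac{87937}{29312}$ ($h = -3 + \frac{1}{-8960 - 20352} = -3 + \frac{1}{-29312} = -3 - \frac{1}{29312} = - \frac{87937}{29312} \approx -3.0$)
$Y{\left(m \right)} = -23 + m$
$\left(h + 19440\right) + Y{\left(M \right)} = \left(- \frac{87937}{29312} + 19440\right) - 209 = \frac{569737343}{29312} - 209 = \frac{563611135}{29312}$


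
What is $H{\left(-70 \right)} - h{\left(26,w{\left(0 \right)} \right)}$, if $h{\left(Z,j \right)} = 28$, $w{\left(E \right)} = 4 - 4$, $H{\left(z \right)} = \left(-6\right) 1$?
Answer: $-34$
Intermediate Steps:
$H{\left(z \right)} = -6$
$w{\left(E \right)} = 0$
$H{\left(-70 \right)} - h{\left(26,w{\left(0 \right)} \right)} = -6 - 28 = -34$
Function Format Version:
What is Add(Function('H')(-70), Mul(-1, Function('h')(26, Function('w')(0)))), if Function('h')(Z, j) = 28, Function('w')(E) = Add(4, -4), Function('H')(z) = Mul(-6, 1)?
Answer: -34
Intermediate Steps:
Function('H')(z) = -6
Function('w')(E) = 0
Add(Function('H')(-70), Mul(-1, Function('h')(26, Function('w')(0)))) = Add(-6, Mul(-1, 28)) = Add(-6, -28) = -34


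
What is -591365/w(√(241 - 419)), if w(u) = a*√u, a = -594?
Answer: -591365*178^(¾)*I^(3/2)/105732 ≈ 192.73 - 192.73*I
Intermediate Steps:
w(u) = -594*√u
-591365/w(√(241 - 419)) = -591365*(-1/(594*(241 - 419)^(¼))) = -591365*(-178)^(¾)/105732 = -591365*178^(¾)*I^(3/2)/105732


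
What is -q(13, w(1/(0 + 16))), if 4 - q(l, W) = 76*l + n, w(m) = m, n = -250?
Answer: 734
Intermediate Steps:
q(l, W) = 254 - 76*l (q(l, W) = 4 - (76*l - 250) = 4 - (-250 + 76*l) = 4 + (250 - 76*l) = 254 - 76*l)
-q(13, w(1/(0 + 16))) = -(254 - 76*13) = -(254 - 988) = -1*(-734) = 734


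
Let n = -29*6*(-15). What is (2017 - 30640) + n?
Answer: -26013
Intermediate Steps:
n = 2610 (n = -174*(-15) = 2610)
(2017 - 30640) + n = (2017 - 30640) + 2610 = -28623 + 2610 = -26013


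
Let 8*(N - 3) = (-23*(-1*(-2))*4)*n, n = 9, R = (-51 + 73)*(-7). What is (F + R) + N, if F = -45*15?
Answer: -1033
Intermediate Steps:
R = -154 (R = 22*(-7) = -154)
F = -675
N = -204 (N = 3 + (-23*(-1*(-2))*4*9)/8 = 3 + (-46*4*9)/8 = 3 + (-23*8*9)/8 = 3 + (-184*9)/8 = 3 + (⅛)*(-1656) = 3 - 207 = -204)
(F + R) + N = (-675 - 154) - 204 = -829 - 204 = -1033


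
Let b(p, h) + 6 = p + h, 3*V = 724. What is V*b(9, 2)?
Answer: 3620/3 ≈ 1206.7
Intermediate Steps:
V = 724/3 (V = (⅓)*724 = 724/3 ≈ 241.33)
b(p, h) = -6 + h + p (b(p, h) = -6 + (p + h) = -6 + (h + p) = -6 + h + p)
V*b(9, 2) = 724*(-6 + 2 + 9)/3 = (724/3)*5 = 3620/3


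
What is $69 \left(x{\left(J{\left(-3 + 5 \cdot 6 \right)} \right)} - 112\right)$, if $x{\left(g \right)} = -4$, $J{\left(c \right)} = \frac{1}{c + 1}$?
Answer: $-8004$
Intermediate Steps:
$J{\left(c \right)} = \frac{1}{1 + c}$
$69 \left(x{\left(J{\left(-3 + 5 \cdot 6 \right)} \right)} - 112\right) = 69 \left(-4 - 112\right) = 69 \left(-116\right) = -8004$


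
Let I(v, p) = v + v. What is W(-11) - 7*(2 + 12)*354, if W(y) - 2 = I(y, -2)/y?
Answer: -34688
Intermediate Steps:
I(v, p) = 2*v
W(y) = 4 (W(y) = 2 + (2*y)/y = 2 + 2 = 4)
W(-11) - 7*(2 + 12)*354 = 4 - 7*(2 + 12)*354 = 4 - 7*14*354 = 4 - 98*354 = 4 - 34692 = -34688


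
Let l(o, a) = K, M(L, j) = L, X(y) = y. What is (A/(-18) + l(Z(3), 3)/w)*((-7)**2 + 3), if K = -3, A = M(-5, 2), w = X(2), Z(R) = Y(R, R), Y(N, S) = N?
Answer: -572/9 ≈ -63.556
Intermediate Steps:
Z(R) = R
w = 2
A = -5
l(o, a) = -3
(A/(-18) + l(Z(3), 3)/w)*((-7)**2 + 3) = (-5/(-18) - 3/2)*((-7)**2 + 3) = (-5*(-1/18) - 3*1/2)*(49 + 3) = (5/18 - 3/2)*52 = -11/9*52 = -572/9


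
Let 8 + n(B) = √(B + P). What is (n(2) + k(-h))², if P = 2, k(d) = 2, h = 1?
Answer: 16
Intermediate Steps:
n(B) = -8 + √(2 + B) (n(B) = -8 + √(B + 2) = -8 + √(2 + B))
(n(2) + k(-h))² = ((-8 + √(2 + 2)) + 2)² = ((-8 + √4) + 2)² = ((-8 + 2) + 2)² = (-6 + 2)² = (-4)² = 16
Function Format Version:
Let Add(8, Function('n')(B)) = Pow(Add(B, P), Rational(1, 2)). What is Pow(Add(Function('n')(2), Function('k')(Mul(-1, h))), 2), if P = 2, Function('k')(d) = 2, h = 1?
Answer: 16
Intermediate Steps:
Function('n')(B) = Add(-8, Pow(Add(2, B), Rational(1, 2))) (Function('n')(B) = Add(-8, Pow(Add(B, 2), Rational(1, 2))) = Add(-8, Pow(Add(2, B), Rational(1, 2))))
Pow(Add(Function('n')(2), Function('k')(Mul(-1, h))), 2) = Pow(Add(Add(-8, Pow(Add(2, 2), Rational(1, 2))), 2), 2) = Pow(Add(Add(-8, Pow(4, Rational(1, 2))), 2), 2) = Pow(Add(Add(-8, 2), 2), 2) = Pow(Add(-6, 2), 2) = Pow(-4, 2) = 16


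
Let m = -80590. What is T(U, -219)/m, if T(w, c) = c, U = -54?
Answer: 219/80590 ≈ 0.0027175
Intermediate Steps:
T(U, -219)/m = -219/(-80590) = -219*(-1/80590) = 219/80590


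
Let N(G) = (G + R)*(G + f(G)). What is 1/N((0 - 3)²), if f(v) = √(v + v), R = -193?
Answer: -1/1288 + √2/3864 ≈ -0.00041040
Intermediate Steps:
f(v) = √2*√v (f(v) = √(2*v) = √2*√v)
N(G) = (-193 + G)*(G + √2*√G) (N(G) = (G - 193)*(G + √2*√G) = (-193 + G)*(G + √2*√G))
1/N((0 - 3)²) = 1/(((0 - 3)²)² - 193*(0 - 3)² + √2*((0 - 3)²)^(3/2) - 193*√2*√((0 - 3)²)) = 1/(((-3)²)² - 193*(-3)² + √2*((-3)²)^(3/2) - 193*√2*√((-3)²)) = 1/(9² - 193*9 + √2*9^(3/2) - 193*√2*√9) = 1/(81 - 1737 + √2*27 - 193*√2*3) = 1/(81 - 1737 + 27*√2 - 579*√2) = 1/(-1656 - 552*√2)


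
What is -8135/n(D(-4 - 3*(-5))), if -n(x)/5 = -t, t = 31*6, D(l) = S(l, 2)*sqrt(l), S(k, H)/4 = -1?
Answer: -1627/186 ≈ -8.7473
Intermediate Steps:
S(k, H) = -4 (S(k, H) = 4*(-1) = -4)
D(l) = -4*sqrt(l)
t = 186
n(x) = 930 (n(x) = -(-5)*186 = -5*(-186) = 930)
-8135/n(D(-4 - 3*(-5))) = -8135/930 = -8135*1/930 = -1627/186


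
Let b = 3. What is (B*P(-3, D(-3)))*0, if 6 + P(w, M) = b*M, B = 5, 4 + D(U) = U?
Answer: 0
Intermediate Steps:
D(U) = -4 + U
P(w, M) = -6 + 3*M
(B*P(-3, D(-3)))*0 = (5*(-6 + 3*(-4 - 3)))*0 = (5*(-6 + 3*(-7)))*0 = (5*(-6 - 21))*0 = (5*(-27))*0 = -135*0 = 0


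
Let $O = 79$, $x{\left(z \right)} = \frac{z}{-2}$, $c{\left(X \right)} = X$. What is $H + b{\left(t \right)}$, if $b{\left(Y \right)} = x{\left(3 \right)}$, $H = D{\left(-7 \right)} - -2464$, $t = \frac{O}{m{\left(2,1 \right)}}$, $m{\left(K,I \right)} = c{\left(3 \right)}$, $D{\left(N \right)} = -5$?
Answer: $\frac{4915}{2} \approx 2457.5$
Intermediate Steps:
$x{\left(z \right)} = - \frac{z}{2}$ ($x{\left(z \right)} = z \left(- \frac{1}{2}\right) = - \frac{z}{2}$)
$m{\left(K,I \right)} = 3$
$t = \frac{79}{3} \approx 26.333$
$H = 2459$ ($H = -5 - -2464 = -5 + 2464 = 2459$)
$b{\left(Y \right)} = - \frac{3}{2}$ ($b{\left(Y \right)} = \left(- \frac{1}{2}\right) 3 = - \frac{3}{2}$)
$H + b{\left(t \right)} = 2459 - \frac{3}{2} = \frac{4915}{2}$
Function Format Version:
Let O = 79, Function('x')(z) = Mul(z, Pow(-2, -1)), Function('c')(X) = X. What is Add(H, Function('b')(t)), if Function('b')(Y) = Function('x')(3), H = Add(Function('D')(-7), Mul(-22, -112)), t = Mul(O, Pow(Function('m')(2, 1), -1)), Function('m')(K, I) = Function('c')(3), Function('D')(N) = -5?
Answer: Rational(4915, 2) ≈ 2457.5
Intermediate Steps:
Function('x')(z) = Mul(Rational(-1, 2), z) (Function('x')(z) = Mul(z, Rational(-1, 2)) = Mul(Rational(-1, 2), z))
Function('m')(K, I) = 3
t = Rational(79, 3) (t = Mul(79, Pow(3, -1)) = Mul(79, Rational(1, 3)) = Rational(79, 3) ≈ 26.333)
H = 2459 (H = Add(-5, Mul(-22, -112)) = Add(-5, 2464) = 2459)
Function('b')(Y) = Rational(-3, 2) (Function('b')(Y) = Mul(Rational(-1, 2), 3) = Rational(-3, 2))
Add(H, Function('b')(t)) = Add(2459, Rational(-3, 2)) = Rational(4915, 2)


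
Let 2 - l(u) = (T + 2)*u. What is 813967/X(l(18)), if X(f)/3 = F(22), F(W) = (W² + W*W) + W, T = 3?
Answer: 73997/270 ≈ 274.06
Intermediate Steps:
F(W) = W + 2*W² (F(W) = (W² + W²) + W = 2*W² + W = W + 2*W²)
l(u) = 2 - 5*u (l(u) = 2 - (3 + 2)*u = 2 - 5*u)
X(f) = 2970 (X(f) = 3*(22*(1 + 2*22)) = 3*(22*(1 + 44)) = 3*(22*45) = 3*990 = 2970)
813967/X(l(18)) = 813967/2970 = 813967*(1/2970) = 73997/270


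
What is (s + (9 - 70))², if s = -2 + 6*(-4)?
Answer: 7569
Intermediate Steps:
s = -26 (s = -2 - 24 = -26)
(s + (9 - 70))² = (-26 + (9 - 70))² = (-26 - 61)² = (-87)² = 7569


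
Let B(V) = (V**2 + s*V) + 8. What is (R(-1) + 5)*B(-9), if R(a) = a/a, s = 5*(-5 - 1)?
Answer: 2154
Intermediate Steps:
s = -30 (s = 5*(-6) = -30)
R(a) = 1
B(V) = 8 + V**2 - 30*V (B(V) = (V**2 - 30*V) + 8 = 8 + V**2 - 30*V)
(R(-1) + 5)*B(-9) = (1 + 5)*(8 + (-9)**2 - 30*(-9)) = 6*(8 + 81 + 270) = 6*359 = 2154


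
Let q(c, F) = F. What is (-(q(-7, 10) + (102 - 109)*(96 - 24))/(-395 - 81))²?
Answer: 61009/56644 ≈ 1.0771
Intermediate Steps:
(-(q(-7, 10) + (102 - 109)*(96 - 24))/(-395 - 81))² = (-(10 + (102 - 109)*(96 - 24))/(-395 - 81))² = (-(10 - 7*72)/(-476))² = (-(10 - 504)*(-1)/476)² = (-(-494)*(-1)/476)² = (-1*247/238)² = (-247/238)² = 61009/56644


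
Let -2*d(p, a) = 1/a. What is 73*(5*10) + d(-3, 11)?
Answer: 80299/22 ≈ 3650.0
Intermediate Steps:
d(p, a) = -1/(2*a)
73*(5*10) + d(-3, 11) = 73*(5*10) - ½/11 = 73*50 - ½*1/11 = 3650 - 1/22 = 80299/22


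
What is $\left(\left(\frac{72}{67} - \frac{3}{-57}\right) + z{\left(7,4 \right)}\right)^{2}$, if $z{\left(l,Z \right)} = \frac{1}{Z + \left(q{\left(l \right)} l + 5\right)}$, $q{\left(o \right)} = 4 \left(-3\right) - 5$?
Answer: $\frac{24516356929}{19608400900} \approx 1.2503$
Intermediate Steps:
$q{\left(o \right)} = -17$ ($q{\left(o \right)} = -12 - 5 = -17$)
$z{\left(l,Z \right)} = \frac{1}{5 + Z - 17 l}$ ($z{\left(l,Z \right)} = \frac{1}{Z - \left(-5 + 17 l\right)} = \frac{1}{5 + Z - 17 l}$)
$\left(\left(\frac{72}{67} - \frac{3}{-57}\right) + z{\left(7,4 \right)}\right)^{2} = \left(\left(\frac{72}{67} - \frac{3}{-57}\right) + \frac{1}{5 + 4 - 119}\right)^{2} = \left(\left(72 \cdot \frac{1}{67} - - \frac{1}{19}\right) + \frac{1}{5 + 4 - 119}\right)^{2} = \left(\left(\frac{72}{67} + \frac{1}{19}\right) + \frac{1}{-110}\right)^{2} = \left(\frac{1435}{1273} - \frac{1}{110}\right)^{2} = \left(\frac{156577}{140030}\right)^{2} = \frac{24516356929}{19608400900}$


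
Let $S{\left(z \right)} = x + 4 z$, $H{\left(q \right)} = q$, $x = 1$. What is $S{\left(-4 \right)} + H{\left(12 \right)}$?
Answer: $-3$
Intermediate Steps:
$S{\left(z \right)} = 1 + 4 z$
$S{\left(-4 \right)} + H{\left(12 \right)} = \left(1 + 4 \left(-4\right)\right) + 12 = \left(1 - 16\right) + 12 = -15 + 12 = -3$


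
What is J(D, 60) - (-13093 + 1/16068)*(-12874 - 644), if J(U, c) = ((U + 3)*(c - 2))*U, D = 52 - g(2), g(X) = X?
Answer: -473570753119/2678 ≈ -1.7684e+8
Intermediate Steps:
D = 50 (D = 52 - 1*2 = 52 - 2 = 50)
J(U, c) = U*(-2 + c)*(3 + U) (J(U, c) = ((3 + U)*(-2 + c))*U = ((-2 + c)*(3 + U))*U = U*(-2 + c)*(3 + U))
J(D, 60) - (-13093 + 1/16068)*(-12874 - 644) = 50*(-6 - 2*50 + 3*60 + 50*60) - (-13093 + 1/16068)*(-12874 - 644) = 50*(-6 - 100 + 180 + 3000) - (-13093 + 1/16068)*(-13518) = 50*3074 - (-210378323)*(-13518)/16068 = 153700 - 1*473982361719/2678 = 153700 - 473982361719/2678 = -473570753119/2678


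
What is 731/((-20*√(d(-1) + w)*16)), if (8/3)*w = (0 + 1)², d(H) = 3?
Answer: -731*√6/1440 ≈ -1.2435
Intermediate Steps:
w = 3/8 (w = 3*(0 + 1)²/8 = (3/8)*1² = (3/8)*1 = 3/8 ≈ 0.37500)
731/((-20*√(d(-1) + w)*16)) = 731/((-20*√(3 + 3/8)*16)) = 731/((-15*√6*16)) = 731/((-240*√6)) = 731*(-√6/1440) = -731*√6/1440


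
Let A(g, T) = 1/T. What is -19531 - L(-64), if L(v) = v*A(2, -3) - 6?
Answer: -58639/3 ≈ -19546.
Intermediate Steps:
L(v) = -6 - v/3 (L(v) = v/(-3) - 6 = v*(-⅓) - 6 = -v/3 - 6 = -6 - v/3)
-19531 - L(-64) = -19531 - (-6 - ⅓*(-64)) = -19531 - (-6 + 64/3) = -19531 - 1*46/3 = -19531 - 46/3 = -58639/3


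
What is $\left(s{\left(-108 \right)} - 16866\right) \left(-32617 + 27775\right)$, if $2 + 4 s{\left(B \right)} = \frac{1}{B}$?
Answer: $\frac{1960022501}{24} \approx 8.1668 \cdot 10^{7}$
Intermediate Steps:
$s{\left(B \right)} = - \frac{1}{2} + \frac{1}{4 B}$
$\left(s{\left(-108 \right)} - 16866\right) \left(-32617 + 27775\right) = \left(\frac{1 - -216}{4 \left(-108\right)} - 16866\right) \left(-32617 + 27775\right) = \left(\frac{1}{4} \left(- \frac{1}{108}\right) \left(1 + 216\right) - 16866\right) \left(-4842\right) = \left(\frac{1}{4} \left(- \frac{1}{108}\right) 217 - 16866\right) \left(-4842\right) = \left(- \frac{217}{432} - 16866\right) \left(-4842\right) = \left(- \frac{7286329}{432}\right) \left(-4842\right) = \frac{1960022501}{24}$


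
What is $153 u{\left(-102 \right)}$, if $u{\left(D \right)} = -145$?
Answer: $-22185$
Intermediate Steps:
$153 u{\left(-102 \right)} = 153 \left(-145\right) = -22185$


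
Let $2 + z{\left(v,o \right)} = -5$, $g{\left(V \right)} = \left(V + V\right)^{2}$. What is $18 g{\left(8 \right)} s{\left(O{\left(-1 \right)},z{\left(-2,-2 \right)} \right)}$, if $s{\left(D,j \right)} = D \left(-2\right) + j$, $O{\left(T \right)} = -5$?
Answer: $13824$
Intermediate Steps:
$g{\left(V \right)} = 4 V^{2}$ ($g{\left(V \right)} = \left(2 V\right)^{2} = 4 V^{2}$)
$z{\left(v,o \right)} = -7$ ($z{\left(v,o \right)} = -2 - 5 = -7$)
$s{\left(D,j \right)} = j - 2 D$ ($s{\left(D,j \right)} = - 2 D + j = j - 2 D$)
$18 g{\left(8 \right)} s{\left(O{\left(-1 \right)},z{\left(-2,-2 \right)} \right)} = 18 \cdot 4 \cdot 8^{2} \left(-7 - -10\right) = 18 \cdot 4 \cdot 64 \left(-7 + 10\right) = 18 \cdot 256 \cdot 3 = 4608 \cdot 3 = 13824$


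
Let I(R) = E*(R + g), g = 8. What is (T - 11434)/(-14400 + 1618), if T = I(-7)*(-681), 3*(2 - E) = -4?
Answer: 6852/6391 ≈ 1.0721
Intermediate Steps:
E = 10/3 (E = 2 - ⅓*(-4) = 2 + 4/3 = 10/3 ≈ 3.3333)
I(R) = 80/3 + 10*R/3 (I(R) = 10*(R + 8)/3 = 10*(8 + R)/3 = 80/3 + 10*R/3)
T = -2270 (T = (80/3 + (10/3)*(-7))*(-681) = (80/3 - 70/3)*(-681) = (10/3)*(-681) = -2270)
(T - 11434)/(-14400 + 1618) = (-2270 - 11434)/(-14400 + 1618) = -13704/(-12782) = -13704*(-1/12782) = 6852/6391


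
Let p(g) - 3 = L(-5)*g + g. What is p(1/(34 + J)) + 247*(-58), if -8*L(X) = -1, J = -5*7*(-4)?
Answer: -6645869/464 ≈ -14323.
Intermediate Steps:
J = 140 (J = -35*(-4) = 140)
L(X) = ⅛ (L(X) = -⅛*(-1) = ⅛)
p(g) = 3 + 9*g/8 (p(g) = 3 + (g/8 + g) = 3 + 9*g/8)
p(1/(34 + J)) + 247*(-58) = (3 + 9/(8*(34 + 140))) + 247*(-58) = (3 + (9/8)/174) - 14326 = (3 + (9/8)*(1/174)) - 14326 = (3 + 3/464) - 14326 = 1395/464 - 14326 = -6645869/464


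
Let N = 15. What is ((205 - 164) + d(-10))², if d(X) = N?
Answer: 3136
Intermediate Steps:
d(X) = 15
((205 - 164) + d(-10))² = ((205 - 164) + 15)² = (41 + 15)² = 56² = 3136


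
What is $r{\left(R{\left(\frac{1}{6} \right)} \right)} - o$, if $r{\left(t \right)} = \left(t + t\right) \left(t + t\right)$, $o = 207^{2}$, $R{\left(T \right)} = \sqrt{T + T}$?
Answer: $- \frac{128543}{3} \approx -42848.0$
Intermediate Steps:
$R{\left(T \right)} = \sqrt{2} \sqrt{T}$ ($R{\left(T \right)} = \sqrt{2 T} = \sqrt{2} \sqrt{T}$)
$o = 42849$
$r{\left(t \right)} = 4 t^{2}$ ($r{\left(t \right)} = 2 t 2 t = 4 t^{2}$)
$r{\left(R{\left(\frac{1}{6} \right)} \right)} - o = 4 \left(\sqrt{2} \sqrt{\frac{1}{6}}\right)^{2} - 42849 = 4 \left(\frac{\sqrt{2}}{\sqrt{6}}\right)^{2} - 42849 = 4 \left(\sqrt{2} \frac{\sqrt{6}}{6}\right)^{2} - 42849 = 4 \left(\frac{\sqrt{3}}{3}\right)^{2} - 42849 = 4 \cdot \frac{1}{3} - 42849 = \frac{4}{3} - 42849 = - \frac{128543}{3}$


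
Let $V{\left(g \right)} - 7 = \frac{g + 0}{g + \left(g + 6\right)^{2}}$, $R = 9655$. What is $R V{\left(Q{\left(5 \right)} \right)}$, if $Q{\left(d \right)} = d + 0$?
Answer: $\frac{8563985}{126} \approx 67968.0$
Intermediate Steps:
$Q{\left(d \right)} = d$
$V{\left(g \right)} = 7 + \frac{g}{g + \left(6 + g\right)^{2}}$ ($V{\left(g \right)} = 7 + \frac{g + 0}{g + \left(g + 6\right)^{2}} = 7 + \frac{g}{g + \left(6 + g\right)^{2}}$)
$R V{\left(Q{\left(5 \right)} \right)} = 9655 \frac{7 \left(6 + 5\right)^{2} + 8 \cdot 5}{5 + \left(6 + 5\right)^{2}} = 9655 \frac{7 \cdot 11^{2} + 40}{5 + 11^{2}} = 9655 \frac{7 \cdot 121 + 40}{5 + 121} = 9655 \frac{847 + 40}{126} = 9655 \cdot \frac{1}{126} \cdot 887 = 9655 \cdot \frac{887}{126} = \frac{8563985}{126}$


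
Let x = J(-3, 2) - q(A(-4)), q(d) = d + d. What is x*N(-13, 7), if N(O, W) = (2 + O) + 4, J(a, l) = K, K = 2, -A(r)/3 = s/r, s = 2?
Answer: 7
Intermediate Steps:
A(r) = -6/r
q(d) = 2*d
J(a, l) = 2
N(O, W) = 6 + O
x = -1 (x = 2 - 2*(-6/(-4)) = 2 - 2*(-6*(-¼)) = 2 - 2*3/2 = 2 - 1*3 = 2 - 3 = -1)
x*N(-13, 7) = -(6 - 13) = -1*(-7) = 7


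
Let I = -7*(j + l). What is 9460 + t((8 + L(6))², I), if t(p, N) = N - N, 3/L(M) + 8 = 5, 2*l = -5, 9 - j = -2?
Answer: 9460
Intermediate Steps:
j = 11 (j = 9 - 1*(-2) = 9 + 2 = 11)
l = -5/2 (l = (½)*(-5) = -5/2 ≈ -2.5000)
L(M) = -1 (L(M) = 3/(-8 + 5) = 3/(-3) = 3*(-⅓) = -1)
I = -119/2 (I = -7*(11 - 5/2) = -7*17/2 = -119/2 ≈ -59.500)
t(p, N) = 0
9460 + t((8 + L(6))², I) = 9460 + 0 = 9460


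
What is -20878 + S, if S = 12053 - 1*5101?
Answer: -13926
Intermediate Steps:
S = 6952 (S = 12053 - 5101 = 6952)
-20878 + S = -20878 + 6952 = -13926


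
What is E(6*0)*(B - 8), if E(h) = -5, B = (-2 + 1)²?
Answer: 35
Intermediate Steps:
B = 1 (B = (-1)² = 1)
E(6*0)*(B - 8) = -5*(1 - 8) = -5*(-7) = 35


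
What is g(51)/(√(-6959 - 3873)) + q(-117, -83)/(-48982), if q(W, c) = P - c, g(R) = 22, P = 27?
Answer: -55/24491 - 11*I*√677/1354 ≈ -0.0022457 - 0.21138*I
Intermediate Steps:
q(W, c) = 27 - c
g(51)/(√(-6959 - 3873)) + q(-117, -83)/(-48982) = 22/(√(-6959 - 3873)) + (27 - 1*(-83))/(-48982) = 22/(√(-10832)) + (27 + 83)*(-1/48982) = 22/((4*I*√677)) + 110*(-1/48982) = 22*(-I*√677/2708) - 55/24491 = -11*I*√677/1354 - 55/24491 = -55/24491 - 11*I*√677/1354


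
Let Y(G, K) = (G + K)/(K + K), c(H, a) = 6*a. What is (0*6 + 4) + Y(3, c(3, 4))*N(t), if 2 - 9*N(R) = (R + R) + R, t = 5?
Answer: 51/16 ≈ 3.1875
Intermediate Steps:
N(R) = 2/9 - R/3 (N(R) = 2/9 - ((R + R) + R)/9 = 2/9 - (2*R + R)/9 = 2/9 - R/3)
Y(G, K) = (G + K)/(2*K) (Y(G, K) = (G + K)/((2*K)) = (G + K)*(1/(2*K)) = (G + K)/(2*K))
(0*6 + 4) + Y(3, c(3, 4))*N(t) = (0*6 + 4) + ((3 + 6*4)/(2*((6*4))))*(2/9 - ⅓*5) = (0 + 4) + ((½)*(3 + 24)/24)*(2/9 - 5/3) = 4 + ((½)*(1/24)*27)*(-13/9) = 4 + (9/16)*(-13/9) = 4 - 13/16 = 51/16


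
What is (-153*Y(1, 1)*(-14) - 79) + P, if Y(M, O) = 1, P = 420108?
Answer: 422171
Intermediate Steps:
(-153*Y(1, 1)*(-14) - 79) + P = (-153*(-14) - 79) + 420108 = (2142 - 79) + 420108 = 2063 + 420108 = 422171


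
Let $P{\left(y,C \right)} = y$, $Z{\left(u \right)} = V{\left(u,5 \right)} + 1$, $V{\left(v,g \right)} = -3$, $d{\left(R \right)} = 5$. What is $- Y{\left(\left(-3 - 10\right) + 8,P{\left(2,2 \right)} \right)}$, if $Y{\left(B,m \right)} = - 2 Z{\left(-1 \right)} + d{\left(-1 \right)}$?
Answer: $-9$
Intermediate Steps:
$Z{\left(u \right)} = -2$ ($Z{\left(u \right)} = -3 + 1 = -2$)
$Y{\left(B,m \right)} = 9$ ($Y{\left(B,m \right)} = \left(-2\right) \left(-2\right) + 5 = 4 + 5 = 9$)
$- Y{\left(\left(-3 - 10\right) + 8,P{\left(2,2 \right)} \right)} = \left(-1\right) 9 = -9$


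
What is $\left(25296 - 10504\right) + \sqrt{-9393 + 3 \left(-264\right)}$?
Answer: $14792 + i \sqrt{10185} \approx 14792.0 + 100.92 i$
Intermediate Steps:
$\left(25296 - 10504\right) + \sqrt{-9393 + 3 \left(-264\right)} = 14792 + \sqrt{-9393 - 792} = 14792 + \sqrt{-10185} = 14792 + i \sqrt{10185}$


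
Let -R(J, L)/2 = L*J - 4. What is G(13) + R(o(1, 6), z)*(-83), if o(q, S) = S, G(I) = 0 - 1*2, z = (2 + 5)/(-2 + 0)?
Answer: -4152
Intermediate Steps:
z = -7/2 (z = 7/(-2) = 7*(-½) = -7/2 ≈ -3.5000)
G(I) = -2 (G(I) = 0 - 2 = -2)
R(J, L) = 8 - 2*J*L (R(J, L) = -2*(L*J - 4) = -2*(J*L - 4) = -2*(-4 + J*L) = 8 - 2*J*L)
G(13) + R(o(1, 6), z)*(-83) = -2 + (8 - 2*6*(-7/2))*(-83) = -2 + (8 + 42)*(-83) = -2 + 50*(-83) = -2 - 4150 = -4152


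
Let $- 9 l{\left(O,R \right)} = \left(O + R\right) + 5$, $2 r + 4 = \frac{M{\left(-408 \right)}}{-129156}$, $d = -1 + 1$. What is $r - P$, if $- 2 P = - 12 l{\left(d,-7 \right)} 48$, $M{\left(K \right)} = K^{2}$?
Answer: $- \frac{717294}{10763} \approx -66.644$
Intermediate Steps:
$d = 0$
$r = - \frac{28462}{10763}$ ($r = -2 + \frac{\left(-408\right)^{2} \frac{1}{-129156}}{2} = -2 + \frac{166464 \left(- \frac{1}{129156}\right)}{2} = -2 + \frac{1}{2} \left(- \frac{13872}{10763}\right) = -2 - \frac{6936}{10763} = - \frac{28462}{10763} \approx -2.6444$)
$l{\left(O,R \right)} = - \frac{5}{9} - \frac{O}{9} - \frac{R}{9}$ ($l{\left(O,R \right)} = - \frac{\left(O + R\right) + 5}{9} = - \frac{5 + O + R}{9} = - \frac{5}{9} - \frac{O}{9} - \frac{R}{9}$)
$P = 64$ ($P = - \frac{- 12 \left(- \frac{5}{9} - 0 - - \frac{7}{9}\right) 48}{2} = - \frac{- 12 \left(- \frac{5}{9} + 0 + \frac{7}{9}\right) 48}{2} = - \frac{\left(-12\right) \frac{2}{9} \cdot 48}{2} = - \frac{\left(- \frac{8}{3}\right) 48}{2} = \left(- \frac{1}{2}\right) \left(-128\right) = 64$)
$r - P = - \frac{28462}{10763} - 64 = - \frac{717294}{10763}$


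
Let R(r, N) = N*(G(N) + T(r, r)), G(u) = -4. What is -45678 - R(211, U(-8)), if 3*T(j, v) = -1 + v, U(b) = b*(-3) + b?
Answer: -46734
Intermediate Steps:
U(b) = -2*b (U(b) = -3*b + b = -2*b)
T(j, v) = -⅓ + v/3 (T(j, v) = (-1 + v)/3 = -⅓ + v/3)
R(r, N) = N*(-13/3 + r/3) (R(r, N) = N*(-4 + (-⅓ + r/3)) = N*(-13/3 + r/3))
-45678 - R(211, U(-8)) = -45678 - (-2*(-8))*(-13 + 211)/3 = -45678 - 16*198/3 = -45678 - 1*1056 = -45678 - 1056 = -46734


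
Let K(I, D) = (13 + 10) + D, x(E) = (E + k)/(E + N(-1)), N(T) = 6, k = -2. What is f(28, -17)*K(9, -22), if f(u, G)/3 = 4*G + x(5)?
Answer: -2235/11 ≈ -203.18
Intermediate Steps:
x(E) = (-2 + E)/(6 + E) (x(E) = (E - 2)/(E + 6) = (-2 + E)/(6 + E))
K(I, D) = 23 + D
f(u, G) = 9/11 + 12*G (f(u, G) = 3*(4*G + (-2 + 5)/(6 + 5)) = 3*(4*G + 3/11) = 3*(3/11 + 4*G) = 9/11 + 12*G)
f(28, -17)*K(9, -22) = (9/11 + 12*(-17))*(23 - 22) = (9/11 - 204)*1 = -2235/11*1 = -2235/11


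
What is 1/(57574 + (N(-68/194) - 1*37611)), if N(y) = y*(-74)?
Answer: 97/1938927 ≈ 5.0028e-5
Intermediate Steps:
N(y) = -74*y
1/(57574 + (N(-68/194) - 1*37611)) = 1/(57574 + (-(-5032)/194 - 1*37611)) = 1/(57574 + (-(-5032)/194 - 37611)) = 1/(57574 + (-74*(-34/97) - 37611)) = 1/(57574 + (2516/97 - 37611)) = 1/(57574 - 3645751/97) = 1/(1938927/97) = 97/1938927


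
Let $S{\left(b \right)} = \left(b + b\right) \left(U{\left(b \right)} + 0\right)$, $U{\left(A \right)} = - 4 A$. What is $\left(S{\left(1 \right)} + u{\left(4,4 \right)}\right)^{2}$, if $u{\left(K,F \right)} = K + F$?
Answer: $0$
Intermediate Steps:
$u{\left(K,F \right)} = F + K$
$S{\left(b \right)} = - 8 b^{2}$ ($S{\left(b \right)} = \left(b + b\right) \left(- 4 b + 0\right) = 2 b \left(- 4 b\right) = - 8 b^{2}$)
$\left(S{\left(1 \right)} + u{\left(4,4 \right)}\right)^{2} = \left(- 8 \cdot 1^{2} + \left(4 + 4\right)\right)^{2} = \left(\left(-8\right) 1 + 8\right)^{2} = \left(-8 + 8\right)^{2} = 0^{2} = 0$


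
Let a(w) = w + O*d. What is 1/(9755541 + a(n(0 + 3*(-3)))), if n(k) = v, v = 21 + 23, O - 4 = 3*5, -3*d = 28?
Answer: 3/29266223 ≈ 1.0251e-7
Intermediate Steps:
d = -28/3 (d = -1/3*28 = -28/3 ≈ -9.3333)
O = 19 (O = 4 + 3*5 = 4 + 15 = 19)
v = 44
n(k) = 44
a(w) = -532/3 + w (a(w) = w + 19*(-28/3) = w - 532/3 = -532/3 + w)
1/(9755541 + a(n(0 + 3*(-3)))) = 1/(9755541 + (-532/3 + 44)) = 1/(9755541 - 400/3) = 1/(29266223/3) = 3/29266223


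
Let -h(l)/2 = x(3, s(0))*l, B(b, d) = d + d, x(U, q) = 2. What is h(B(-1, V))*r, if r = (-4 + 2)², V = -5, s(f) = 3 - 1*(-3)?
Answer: 160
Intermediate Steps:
s(f) = 6 (s(f) = 3 + 3 = 6)
B(b, d) = 2*d
h(l) = -4*l
r = 4 (r = (-2)² = 4)
h(B(-1, V))*r = -8*(-5)*4 = -4*(-10)*4 = 40*4 = 160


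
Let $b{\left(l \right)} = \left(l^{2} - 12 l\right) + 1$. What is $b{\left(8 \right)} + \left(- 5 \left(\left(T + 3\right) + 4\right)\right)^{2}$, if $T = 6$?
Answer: $4194$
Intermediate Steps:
$b{\left(l \right)} = 1 + l^{2} - 12 l$
$b{\left(8 \right)} + \left(- 5 \left(\left(T + 3\right) + 4\right)\right)^{2} = \left(1 + 8^{2} - 96\right) + \left(- 5 \left(\left(6 + 3\right) + 4\right)\right)^{2} = \left(1 + 64 - 96\right) + \left(- 5 \left(9 + 4\right)\right)^{2} = -31 + \left(\left(-5\right) 13\right)^{2} = -31 + \left(-65\right)^{2} = -31 + 4225 = 4194$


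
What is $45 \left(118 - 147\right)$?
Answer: $-1305$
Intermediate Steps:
$45 \left(118 - 147\right) = 45 \left(-29\right) = -1305$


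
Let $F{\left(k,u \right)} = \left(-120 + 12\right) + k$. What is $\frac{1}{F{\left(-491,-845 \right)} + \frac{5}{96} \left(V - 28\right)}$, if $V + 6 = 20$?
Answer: $- \frac{48}{28787} \approx -0.0016674$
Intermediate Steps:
$V = 14$ ($V = -6 + 20 = 14$)
$F{\left(k,u \right)} = -108 + k$
$\frac{1}{F{\left(-491,-845 \right)} + \frac{5}{96} \left(V - 28\right)} = \frac{1}{\left(-108 - 491\right) + \frac{5}{96} \left(14 - 28\right)} = \frac{1}{-599 + 5 \cdot \frac{1}{96} \left(14 - 28\right)} = \frac{1}{-599 + \frac{5}{96} \left(-14\right)} = \frac{1}{-599 - \frac{35}{48}} = \frac{1}{- \frac{28787}{48}} = - \frac{48}{28787}$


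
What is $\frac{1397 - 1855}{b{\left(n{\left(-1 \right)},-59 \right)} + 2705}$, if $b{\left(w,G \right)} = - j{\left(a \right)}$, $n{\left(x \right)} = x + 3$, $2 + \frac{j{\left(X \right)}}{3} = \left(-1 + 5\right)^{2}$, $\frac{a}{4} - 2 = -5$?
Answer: $- \frac{458}{2663} \approx -0.17199$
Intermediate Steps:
$a = -12$ ($a = 8 + 4 \left(-5\right) = 8 - 20 = -12$)
$j{\left(X \right)} = 42$ ($j{\left(X \right)} = -6 + 3 \left(-1 + 5\right)^{2} = -6 + 3 \cdot 4^{2} = -6 + 3 \cdot 16 = -6 + 48 = 42$)
$n{\left(x \right)} = 3 + x$
$b{\left(w,G \right)} = -42$ ($b{\left(w,G \right)} = \left(-1\right) 42 = -42$)
$\frac{1397 - 1855}{b{\left(n{\left(-1 \right)},-59 \right)} + 2705} = \frac{1397 - 1855}{-42 + 2705} = - \frac{458}{2663}$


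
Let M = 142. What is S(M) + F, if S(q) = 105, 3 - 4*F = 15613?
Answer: -7595/2 ≈ -3797.5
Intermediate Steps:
F = -7805/2 (F = 3/4 - 1/4*15613 = 3/4 - 15613/4 = -7805/2 ≈ -3902.5)
S(M) + F = 105 - 7805/2 = -7595/2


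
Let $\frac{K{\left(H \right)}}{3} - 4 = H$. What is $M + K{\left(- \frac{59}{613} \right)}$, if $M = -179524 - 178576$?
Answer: $- \frac{219508121}{613} \approx -3.5809 \cdot 10^{5}$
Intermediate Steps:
$K{\left(H \right)} = 12 + 3 H$
$M = -358100$ ($M = -179524 - 178576 = -358100$)
$M + K{\left(- \frac{59}{613} \right)} = -358100 + \left(12 + 3 \left(- \frac{59}{613}\right)\right) = -358100 + \left(12 - \frac{177}{613}\right) = -358100 + \frac{7179}{613} = - \frac{219508121}{613}$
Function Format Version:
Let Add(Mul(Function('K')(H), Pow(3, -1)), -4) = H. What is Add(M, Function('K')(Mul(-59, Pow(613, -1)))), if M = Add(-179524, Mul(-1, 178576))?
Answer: Rational(-219508121, 613) ≈ -3.5809e+5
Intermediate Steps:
Function('K')(H) = Add(12, Mul(3, H))
M = -358100 (M = Add(-179524, -178576) = -358100)
Add(M, Function('K')(Mul(-59, Pow(613, -1)))) = Add(-358100, Add(12, Mul(3, Mul(-59, Pow(613, -1))))) = Add(-358100, Add(12, Mul(3, Mul(-59, Rational(1, 613))))) = Add(-358100, Add(12, Mul(3, Rational(-59, 613)))) = Add(-358100, Add(12, Rational(-177, 613))) = Add(-358100, Rational(7179, 613)) = Rational(-219508121, 613)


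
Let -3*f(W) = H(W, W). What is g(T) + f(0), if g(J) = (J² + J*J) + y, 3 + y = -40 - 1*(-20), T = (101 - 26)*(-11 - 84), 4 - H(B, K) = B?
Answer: 304593677/3 ≈ 1.0153e+8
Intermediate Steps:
H(B, K) = 4 - B
f(W) = -4/3 + W/3 (f(W) = -(4 - W)/3 = -4/3 + W/3)
T = -7125 (T = 75*(-95) = -7125)
y = -23 (y = -3 + (-40 - 1*(-20)) = -3 + (-40 + 20) = -3 - 20 = -23)
g(J) = -23 + 2*J² (g(J) = (J² + J*J) - 23 = (J² + J²) - 23 = 2*J² - 23 = -23 + 2*J²)
g(T) + f(0) = (-23 + 2*(-7125)²) + (-4/3 + (⅓)*0) = (-23 + 2*50765625) + (-4/3 + 0) = (-23 + 101531250) - 4/3 = 101531227 - 4/3 = 304593677/3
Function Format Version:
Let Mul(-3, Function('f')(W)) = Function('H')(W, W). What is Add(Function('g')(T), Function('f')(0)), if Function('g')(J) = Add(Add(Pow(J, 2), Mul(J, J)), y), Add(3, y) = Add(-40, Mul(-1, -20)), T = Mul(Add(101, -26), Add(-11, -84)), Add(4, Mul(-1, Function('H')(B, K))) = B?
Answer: Rational(304593677, 3) ≈ 1.0153e+8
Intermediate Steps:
Function('H')(B, K) = Add(4, Mul(-1, B))
Function('f')(W) = Add(Rational(-4, 3), Mul(Rational(1, 3), W)) (Function('f')(W) = Mul(Rational(-1, 3), Add(4, Mul(-1, W))) = Add(Rational(-4, 3), Mul(Rational(1, 3), W)))
T = -7125 (T = Mul(75, -95) = -7125)
y = -23 (y = Add(-3, Add(-40, Mul(-1, -20))) = Add(-3, Add(-40, 20)) = Add(-3, -20) = -23)
Function('g')(J) = Add(-23, Mul(2, Pow(J, 2))) (Function('g')(J) = Add(Add(Pow(J, 2), Mul(J, J)), -23) = Add(Add(Pow(J, 2), Pow(J, 2)), -23) = Add(Mul(2, Pow(J, 2)), -23) = Add(-23, Mul(2, Pow(J, 2))))
Add(Function('g')(T), Function('f')(0)) = Add(Add(-23, Mul(2, Pow(-7125, 2))), Add(Rational(-4, 3), Mul(Rational(1, 3), 0))) = Add(Add(-23, Mul(2, 50765625)), Add(Rational(-4, 3), 0)) = Add(Add(-23, 101531250), Rational(-4, 3)) = Add(101531227, Rational(-4, 3)) = Rational(304593677, 3)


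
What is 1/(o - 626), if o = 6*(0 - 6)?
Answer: -1/662 ≈ -0.0015106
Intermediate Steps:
o = -36 (o = 6*(-6) = -36)
1/(o - 626) = 1/(-36 - 626) = 1/(-662) = -1/662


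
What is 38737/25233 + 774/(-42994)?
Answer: 822964118/542433801 ≈ 1.5172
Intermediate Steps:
38737/25233 + 774/(-42994) = 38737*(1/25233) + 774*(-1/42994) = 38737/25233 - 387/21497 = 822964118/542433801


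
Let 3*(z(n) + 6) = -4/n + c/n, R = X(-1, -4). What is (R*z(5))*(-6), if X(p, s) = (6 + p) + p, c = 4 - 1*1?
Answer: 728/5 ≈ 145.60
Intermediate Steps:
c = 3 (c = 4 - 1 = 3)
X(p, s) = 6 + 2*p
R = 4 (R = 6 + 2*(-1) = 6 - 2 = 4)
z(n) = -6 - 1/(3*n) (z(n) = -6 + (-4/n + 3/n)/3 = -6 + (-1/n)/3 = -6 - 1/(3*n))
(R*z(5))*(-6) = (4*(-6 - ⅓/5))*(-6) = (4*(-6 - ⅓*⅕))*(-6) = (4*(-6 - 1/15))*(-6) = (4*(-91/15))*(-6) = -364/15*(-6) = 728/5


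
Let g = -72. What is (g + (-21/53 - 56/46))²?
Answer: 8052370225/1485961 ≈ 5419.0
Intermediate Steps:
(g + (-21/53 - 56/46))² = (-72 + (-21/53 - 56/46))² = (-72 + (-21*1/53 - 56*1/46))² = (-72 + (-21/53 - 28/23))² = (-72 - 1967/1219)² = (-89735/1219)² = 8052370225/1485961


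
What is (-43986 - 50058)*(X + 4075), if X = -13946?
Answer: 928308324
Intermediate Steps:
(-43986 - 50058)*(X + 4075) = (-43986 - 50058)*(-13946 + 4075) = -94044*(-9871) = 928308324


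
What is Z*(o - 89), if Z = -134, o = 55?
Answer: 4556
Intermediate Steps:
Z*(o - 89) = -134*(55 - 89) = -134*(-34) = 4556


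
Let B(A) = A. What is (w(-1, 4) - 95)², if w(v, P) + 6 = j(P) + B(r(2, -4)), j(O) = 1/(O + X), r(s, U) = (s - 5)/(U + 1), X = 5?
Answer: 808201/81 ≈ 9977.8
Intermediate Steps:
r(s, U) = (-5 + s)/(1 + U)
j(O) = 1/(5 + O) (j(O) = 1/(O + 5) = 1/(5 + O))
w(v, P) = -5 + 1/(5 + P) (w(v, P) = -6 + (1/(5 + P) + (-5 + 2)/(1 - 4)) = -6 + (1/(5 + P) - 3/(-3)) = -6 + (1/(5 + P) - ⅓*(-3)) = -6 + (1/(5 + P) + 1) = -6 + (1 + 1/(5 + P)) = -5 + 1/(5 + P))
(w(-1, 4) - 95)² = ((-24 - 5*4)/(5 + 4) - 95)² = ((-24 - 20)/9 - 95)² = ((⅑)*(-44) - 95)² = (-44/9 - 95)² = (-899/9)² = 808201/81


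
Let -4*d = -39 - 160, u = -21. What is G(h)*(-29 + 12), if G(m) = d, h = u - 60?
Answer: -3383/4 ≈ -845.75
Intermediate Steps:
d = 199/4 (d = -(-39 - 160)/4 = -1/4*(-199) = 199/4 ≈ 49.750)
h = -81 (h = -21 - 60 = -81)
G(m) = 199/4
G(h)*(-29 + 12) = 199*(-29 + 12)/4 = (199/4)*(-17) = -3383/4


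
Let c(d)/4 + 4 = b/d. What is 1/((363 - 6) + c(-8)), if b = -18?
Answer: 1/350 ≈ 0.0028571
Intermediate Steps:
c(d) = -16 - 72/d (c(d) = -16 + 4*(-18/d) = -16 - 72/d)
1/((363 - 6) + c(-8)) = 1/((363 - 6) + (-16 - 72/(-8))) = 1/(357 + (-16 - 72*(-⅛))) = 1/(357 + (-16 + 9)) = 1/(357 - 7) = 1/350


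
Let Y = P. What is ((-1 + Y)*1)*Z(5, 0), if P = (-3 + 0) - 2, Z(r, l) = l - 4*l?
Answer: 0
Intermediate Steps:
Z(r, l) = -3*l
P = -5 (P = -3 - 2 = -5)
Y = -5
((-1 + Y)*1)*Z(5, 0) = ((-1 - 5)*1)*(-3*0) = -6*1*0 = -6*0 = 0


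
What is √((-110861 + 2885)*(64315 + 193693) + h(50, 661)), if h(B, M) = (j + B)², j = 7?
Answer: I*√27858668559 ≈ 1.6691e+5*I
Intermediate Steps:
h(B, M) = (7 + B)²
√((-110861 + 2885)*(64315 + 193693) + h(50, 661)) = √((-110861 + 2885)*(64315 + 193693) + (7 + 50)²) = √(-107976*258008 + 57²) = √(-27858671808 + 3249) = √(-27858668559) = I*√27858668559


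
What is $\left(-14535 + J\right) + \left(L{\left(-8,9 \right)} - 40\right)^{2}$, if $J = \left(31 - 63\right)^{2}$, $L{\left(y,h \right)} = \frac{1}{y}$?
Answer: $- \frac{761663}{64} \approx -11901.0$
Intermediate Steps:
$J = 1024$ ($J = \left(-32\right)^{2} = 1024$)
$\left(-14535 + J\right) + \left(L{\left(-8,9 \right)} - 40\right)^{2} = \left(-14535 + 1024\right) + \left(\frac{1}{-8} - 40\right)^{2} = -13511 + \left(- \frac{1}{8} - 40\right)^{2} = -13511 + \left(- \frac{321}{8}\right)^{2} = -13511 + \frac{103041}{64} = - \frac{761663}{64}$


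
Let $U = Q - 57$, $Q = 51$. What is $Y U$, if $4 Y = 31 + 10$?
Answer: $- \frac{123}{2} \approx -61.5$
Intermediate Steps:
$Y = \frac{41}{4}$ ($Y = \frac{31 + 10}{4} = \frac{1}{4} \cdot 41 = \frac{41}{4} \approx 10.25$)
$U = -6$ ($U = 51 - 57 = -6$)
$Y U = \frac{41}{4} \left(-6\right) = - \frac{123}{2}$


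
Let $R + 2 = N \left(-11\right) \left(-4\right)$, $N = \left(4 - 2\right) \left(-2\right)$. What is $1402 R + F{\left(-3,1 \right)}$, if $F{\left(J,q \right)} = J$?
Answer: $-249559$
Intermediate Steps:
$N = -4$ ($N = 2 \left(-2\right) = -4$)
$R = -178$ ($R = -2 + \left(-4\right) \left(-11\right) \left(-4\right) = -2 + 44 \left(-4\right) = -2 - 176 = -178$)
$1402 R + F{\left(-3,1 \right)} = 1402 \left(-178\right) - 3 = -249556 - 3 = -249559$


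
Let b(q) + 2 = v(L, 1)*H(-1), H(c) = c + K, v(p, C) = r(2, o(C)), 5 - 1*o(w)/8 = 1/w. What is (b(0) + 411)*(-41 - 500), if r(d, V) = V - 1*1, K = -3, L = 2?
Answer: -154185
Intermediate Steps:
o(w) = 40 - 8/w
r(d, V) = -1 + V (r(d, V) = V - 1 = -1 + V)
v(p, C) = 39 - 8/C (v(p, C) = -1 + (40 - 8/C) = 39 - 8/C)
H(c) = -3 + c (H(c) = c - 3 = -3 + c)
b(q) = -126 (b(q) = -2 + (39 - 8/1)*(-3 - 1) = -2 + (39 - 8*1)*(-4) = -2 + (39 - 8)*(-4) = -2 + 31*(-4) = -2 - 124 = -126)
(b(0) + 411)*(-41 - 500) = (-126 + 411)*(-41 - 500) = 285*(-541) = -154185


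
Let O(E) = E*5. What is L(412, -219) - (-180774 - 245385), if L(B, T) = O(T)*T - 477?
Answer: 665487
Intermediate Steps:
O(E) = 5*E
L(B, T) = -477 + 5*T² (L(B, T) = (5*T)*T - 477 = 5*T² - 477 = -477 + 5*T²)
L(412, -219) - (-180774 - 245385) = (-477 + 5*(-219)²) - (-180774 - 245385) = (-477 + 5*47961) - 1*(-426159) = (-477 + 239805) + 426159 = 239328 + 426159 = 665487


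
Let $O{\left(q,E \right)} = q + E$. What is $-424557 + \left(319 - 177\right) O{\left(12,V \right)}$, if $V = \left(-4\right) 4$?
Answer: $-425125$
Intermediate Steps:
$V = -16$
$O{\left(q,E \right)} = E + q$
$-424557 + \left(319 - 177\right) O{\left(12,V \right)} = -424557 + \left(319 - 177\right) \left(-16 + 12\right) = -424557 + 142 \left(-4\right) = -424557 - 568 = -425125$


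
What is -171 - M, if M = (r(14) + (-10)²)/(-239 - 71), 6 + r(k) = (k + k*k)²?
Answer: -4408/155 ≈ -28.439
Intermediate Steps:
r(k) = -6 + (k + k²)² (r(k) = -6 + (k + k*k)² = -6 + (k + k²)²)
M = -22097/155 (M = ((-6 + 14²*(1 + 14)²) + (-10)²)/(-239 - 71) = ((-6 + 196*15²) + 100)/(-310) = ((-6 + 196*225) + 100)*(-1/310) = ((-6 + 44100) + 100)*(-1/310) = (44094 + 100)*(-1/310) = 44194*(-1/310) = -22097/155 ≈ -142.56)
-171 - M = -171 - 1*(-22097/155) = -171 + 22097/155 = -4408/155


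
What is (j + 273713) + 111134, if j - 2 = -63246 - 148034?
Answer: 173569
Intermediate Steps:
j = -211278 (j = 2 + (-63246 - 148034) = 2 - 211280 = -211278)
(j + 273713) + 111134 = (-211278 + 273713) + 111134 = 62435 + 111134 = 173569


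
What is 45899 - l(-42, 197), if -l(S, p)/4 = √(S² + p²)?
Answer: 45899 + 4*√40573 ≈ 46705.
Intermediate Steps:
l(S, p) = -4*√(S² + p²)
45899 - l(-42, 197) = 45899 - (-4)*√((-42)² + 197²) = 45899 - (-4)*√(1764 + 38809) = 45899 - (-4)*√40573 = 45899 + 4*√40573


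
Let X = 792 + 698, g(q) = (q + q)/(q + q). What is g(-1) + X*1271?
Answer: 1893791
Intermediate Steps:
g(q) = 1 (g(q) = (2*q)/((2*q)) = (2*q)*(1/(2*q)) = 1)
X = 1490
g(-1) + X*1271 = 1 + 1490*1271 = 1 + 1893790 = 1893791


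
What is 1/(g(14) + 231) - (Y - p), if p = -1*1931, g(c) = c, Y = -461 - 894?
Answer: -141119/245 ≈ -576.00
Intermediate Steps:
Y = -1355
p = -1931
1/(g(14) + 231) - (Y - p) = 1/(14 + 231) - (-1355 - 1*(-1931)) = 1/245 - (-1355 + 1931) = 1/245 - 1*576 = 1/245 - 576 = -141119/245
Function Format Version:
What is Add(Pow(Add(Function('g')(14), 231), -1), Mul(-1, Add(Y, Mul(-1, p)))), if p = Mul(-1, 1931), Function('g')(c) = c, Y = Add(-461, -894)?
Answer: Rational(-141119, 245) ≈ -576.00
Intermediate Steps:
Y = -1355
p = -1931
Add(Pow(Add(Function('g')(14), 231), -1), Mul(-1, Add(Y, Mul(-1, p)))) = Add(Pow(Add(14, 231), -1), Mul(-1, Add(-1355, Mul(-1, -1931)))) = Add(Pow(245, -1), Mul(-1, Add(-1355, 1931))) = Add(Rational(1, 245), Mul(-1, 576)) = Add(Rational(1, 245), -576) = Rational(-141119, 245)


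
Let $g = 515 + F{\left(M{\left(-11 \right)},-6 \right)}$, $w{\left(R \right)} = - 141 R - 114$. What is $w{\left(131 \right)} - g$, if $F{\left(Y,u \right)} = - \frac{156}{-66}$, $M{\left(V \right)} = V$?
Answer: $- \frac{210126}{11} \approx -19102.0$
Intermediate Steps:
$w{\left(R \right)} = -114 - 141 R$
$F{\left(Y,u \right)} = \frac{26}{11}$ ($F{\left(Y,u \right)} = \left(-156\right) \left(- \frac{1}{66}\right) = \frac{26}{11}$)
$g = \frac{5691}{11}$ ($g = 515 + \frac{26}{11} = \frac{5691}{11} \approx 517.36$)
$w{\left(131 \right)} - g = \left(-114 - 18471\right) - \frac{5691}{11} = -18585 - \frac{5691}{11} = - \frac{210126}{11}$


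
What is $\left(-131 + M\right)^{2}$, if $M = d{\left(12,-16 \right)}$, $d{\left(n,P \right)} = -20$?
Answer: $22801$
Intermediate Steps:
$M = -20$
$\left(-131 + M\right)^{2} = \left(-131 - 20\right)^{2} = \left(-151\right)^{2} = 22801$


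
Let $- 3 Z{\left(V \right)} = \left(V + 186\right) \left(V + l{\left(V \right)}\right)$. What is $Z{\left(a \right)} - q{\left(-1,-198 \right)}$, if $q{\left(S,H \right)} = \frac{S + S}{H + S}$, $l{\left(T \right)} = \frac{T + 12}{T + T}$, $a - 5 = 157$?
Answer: $- \frac{101304188}{5373} \approx -18854.0$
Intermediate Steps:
$a = 162$ ($a = 5 + 157 = 162$)
$l{\left(T \right)} = \frac{12 + T}{2 T}$
$q{\left(S,H \right)} = \frac{2 S}{H + S}$
$Z{\left(V \right)} = - \frac{\left(186 + V\right) \left(V + \frac{12 + V}{2 V}\right)}{3}$ ($Z{\left(V \right)} = - \frac{\left(V + 186\right) \left(V + \frac{12 + V}{2 V}\right)}{3} = - \frac{\left(186 + V\right) \left(V + \frac{12 + V}{2 V}\right)}{3}$)
$Z{\left(a \right)} - q{\left(-1,-198 \right)} = \left(-33 - \frac{372}{162} - 10071 - \frac{162^{2}}{3}\right) - 2 \left(-1\right) \frac{1}{-198 - 1} = \left(-33 - \frac{62}{27} - 10071 - 8748\right) - 2 \left(-1\right) \frac{1}{-199} = \left(-33 - \frac{62}{27} - 10071 - 8748\right) - 2 \left(-1\right) \left(- \frac{1}{199}\right) = - \frac{509066}{27} - \frac{2}{199} = - \frac{101304188}{5373}$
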